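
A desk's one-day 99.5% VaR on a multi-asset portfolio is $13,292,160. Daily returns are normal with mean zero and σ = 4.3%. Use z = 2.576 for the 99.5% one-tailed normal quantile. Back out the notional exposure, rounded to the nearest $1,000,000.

$120,000,000

VaR as a fraction of value: z·σ = 2.576 × 4.3% = 11.0768%.
Position = $13,292,160 / 0.110768 = $120,000,000.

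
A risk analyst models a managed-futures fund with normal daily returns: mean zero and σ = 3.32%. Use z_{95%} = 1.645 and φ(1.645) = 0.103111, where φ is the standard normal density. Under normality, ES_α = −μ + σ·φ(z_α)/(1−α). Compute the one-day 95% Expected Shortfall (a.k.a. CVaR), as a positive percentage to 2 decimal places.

Tail multiplier: φ(z)/(1−α) = 0.103111 / 0.05 = 2.062.
ES = 3.32% × 2.062 = 6.846%.

6.85%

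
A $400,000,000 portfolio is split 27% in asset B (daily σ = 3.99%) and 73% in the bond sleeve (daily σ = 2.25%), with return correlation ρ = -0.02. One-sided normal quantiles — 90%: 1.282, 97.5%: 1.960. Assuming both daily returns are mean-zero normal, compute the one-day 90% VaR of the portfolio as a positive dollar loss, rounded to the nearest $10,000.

$9,980,000

σ_p² = 0.27²·3.99² + 0.73²·2.25² + 2·-0.02·0.27·0.73·3.99·2.25 = 3.7876 (%²).
σ_p = √3.7876 = 1.946%.
VaR = 1.282 × 1.946% = 2.495%; on $400,000,000 that is $9,980,000.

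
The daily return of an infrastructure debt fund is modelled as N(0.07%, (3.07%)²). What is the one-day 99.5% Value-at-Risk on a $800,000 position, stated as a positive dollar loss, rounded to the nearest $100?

At 99.5% one-sided, z = 2.576.
VaR = −μ + z·σ = −(0.07%) + 2.576 × 3.07% = 7.838%.
On $800,000: 0.07838 × $800,000 = $62,704.

$62,700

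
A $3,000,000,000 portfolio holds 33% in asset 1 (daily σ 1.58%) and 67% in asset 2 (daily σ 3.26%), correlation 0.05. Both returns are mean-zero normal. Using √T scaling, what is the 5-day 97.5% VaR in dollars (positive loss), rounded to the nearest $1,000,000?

$299,000,000

σ_p = √(0.33²·1.58² + 0.67²·3.26² + 2·0.05·0.33·0.67·1.58·3.26) = 2.271%.
σ_{5d} = 2.271% × √5 = 5.078%.
z(97.5%) = 1.960.
VaR = 1.960 × 5.078% = 9.953%; on $3,000,000,000 that is $298,590,000.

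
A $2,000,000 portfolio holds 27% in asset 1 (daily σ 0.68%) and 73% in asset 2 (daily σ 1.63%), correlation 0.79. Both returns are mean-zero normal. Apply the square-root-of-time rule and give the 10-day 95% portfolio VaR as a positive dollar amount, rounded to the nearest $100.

$139,400

σ_p = √(0.27²·0.68² + 0.73²·1.63² + 2·0.79·0.27·0.73·0.68·1.63) = 1.340%.
σ_{10d} = 1.340% × √10 = 4.237%.
z(95%) = 1.645.
VaR = 1.645 × 4.237% = 6.970%; on $2,000,000 that is $139,400.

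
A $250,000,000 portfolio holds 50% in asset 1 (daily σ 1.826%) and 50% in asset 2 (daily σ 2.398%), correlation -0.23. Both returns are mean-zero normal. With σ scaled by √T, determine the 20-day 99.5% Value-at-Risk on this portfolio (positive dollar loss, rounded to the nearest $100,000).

$38,300,000

σ_p = √(0.5²·1.826² + 0.5²·2.398² + 2·-0.23·0.5·0.5·1.826·2.398) = 1.330%.
σ_{20d} = 1.330% × √20 = 5.948%.
z(99.5%) = 2.576.
VaR = 2.576 × 5.948% = 15.322%; on $250,000,000 that is $38,305,000.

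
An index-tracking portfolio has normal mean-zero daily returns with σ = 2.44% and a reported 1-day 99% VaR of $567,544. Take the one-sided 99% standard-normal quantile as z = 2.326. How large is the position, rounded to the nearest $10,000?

$10,000,000

VaR as a fraction of value: z·σ = 2.326 × 2.44% = 5.67544%.
Position = $567,544 / 0.0567544 = $10,000,000.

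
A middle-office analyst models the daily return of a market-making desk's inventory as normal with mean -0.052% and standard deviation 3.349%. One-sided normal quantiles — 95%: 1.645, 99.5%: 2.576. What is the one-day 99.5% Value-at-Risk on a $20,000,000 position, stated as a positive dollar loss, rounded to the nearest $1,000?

$1,736,000

VaR = −μ + z·σ = −(-0.052%) + 2.576 × 3.349% = 8.679%.
On $20,000,000: 0.08679 × $20,000,000 = $1,735,800.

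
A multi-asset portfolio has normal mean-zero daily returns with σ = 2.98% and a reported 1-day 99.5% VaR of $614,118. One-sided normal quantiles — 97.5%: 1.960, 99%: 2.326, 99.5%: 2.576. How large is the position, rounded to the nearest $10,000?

$8,000,000

VaR as a fraction of value: z·σ = 2.576 × 2.98% = 7.67648%.
Position = $614,118 / 0.0767648 = $7,999,995.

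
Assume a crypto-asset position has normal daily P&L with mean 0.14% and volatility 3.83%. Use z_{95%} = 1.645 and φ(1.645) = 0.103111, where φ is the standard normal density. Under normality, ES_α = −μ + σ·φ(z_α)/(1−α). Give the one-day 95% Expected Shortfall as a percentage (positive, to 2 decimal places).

Tail multiplier: φ(z)/(1−α) = 0.103111 / 0.05 = 2.062.
ES = −(0.14%) + 3.83% × 2.062 = 7.757%.

7.76%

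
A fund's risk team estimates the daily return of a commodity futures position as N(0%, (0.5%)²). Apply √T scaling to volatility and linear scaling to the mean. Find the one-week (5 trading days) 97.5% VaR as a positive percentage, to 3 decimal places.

2.191%

At 97.5%, z = 1.960.
σ_{5d} = 0.5% × √5 = 1.118%.
VaR = 1.960 × 1.118% = 2.191%.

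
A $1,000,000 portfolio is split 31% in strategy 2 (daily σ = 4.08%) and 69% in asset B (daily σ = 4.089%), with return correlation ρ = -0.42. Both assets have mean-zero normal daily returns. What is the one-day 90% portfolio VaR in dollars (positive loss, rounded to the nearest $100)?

$32,800

σ_p² = 0.31²·4.08² + 0.69²·4.089² + 2·-0.42·0.31·0.69·4.08·4.089 = 6.5625 (%²).
σ_p = √6.5625 = 2.562%.
At 90%, z = 1.282.
VaR = 1.282 × 2.562% = 3.284%; on $1,000,000 that is $32,840.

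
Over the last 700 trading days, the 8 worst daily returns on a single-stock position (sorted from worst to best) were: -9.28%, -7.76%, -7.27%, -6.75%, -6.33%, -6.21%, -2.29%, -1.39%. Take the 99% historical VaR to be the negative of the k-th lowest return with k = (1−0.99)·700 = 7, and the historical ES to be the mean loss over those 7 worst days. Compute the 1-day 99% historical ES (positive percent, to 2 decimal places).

6.56%

The 7 worst returns sum to -45.89%.
ES = −(-45.89%) / 7 = 6.5557…% ≈ 6.56%.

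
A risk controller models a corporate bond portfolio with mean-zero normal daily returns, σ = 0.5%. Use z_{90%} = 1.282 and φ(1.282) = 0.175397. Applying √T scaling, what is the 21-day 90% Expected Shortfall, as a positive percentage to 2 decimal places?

4.02%

σ_{21d} = 0.5% × √21 = 2.291%.
ES multiplier = φ(z)/(1−α) = 0.175397/0.1 = 1.754.
ES = 2.291% × 1.754 = 4.018%.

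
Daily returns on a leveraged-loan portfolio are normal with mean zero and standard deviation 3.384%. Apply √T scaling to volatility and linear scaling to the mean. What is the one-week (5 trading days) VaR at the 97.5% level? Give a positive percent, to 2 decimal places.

At 97.5%, z = 1.960.
σ_{5d} = 3.384% × √5 = 7.567%.
VaR = 1.960 × 7.567% = 14.831%.

14.83%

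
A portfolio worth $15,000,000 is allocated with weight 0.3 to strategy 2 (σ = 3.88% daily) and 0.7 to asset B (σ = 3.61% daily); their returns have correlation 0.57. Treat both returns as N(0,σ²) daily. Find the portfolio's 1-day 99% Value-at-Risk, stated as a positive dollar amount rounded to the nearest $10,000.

σ_p² = 0.3²·3.88² + 0.7²·3.61² + 2·0.57·0.3·0.7·3.88·3.61 = 11.0939 (%²).
σ_p = √11.0939 = 3.331%.
At 99%, z = 2.326.
VaR = 2.326 × 3.331% = 7.748%; on $15,000,000 that is $1,162,200.

$1,160,000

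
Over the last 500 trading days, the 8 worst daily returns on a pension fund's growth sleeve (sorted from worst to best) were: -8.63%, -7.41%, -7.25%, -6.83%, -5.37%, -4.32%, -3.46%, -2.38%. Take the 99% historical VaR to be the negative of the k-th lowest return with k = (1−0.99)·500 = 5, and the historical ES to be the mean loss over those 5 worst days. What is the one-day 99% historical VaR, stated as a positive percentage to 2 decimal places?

k = 5; the 5th lowest return is -5.37%, so VaR = 5.37%.

5.37%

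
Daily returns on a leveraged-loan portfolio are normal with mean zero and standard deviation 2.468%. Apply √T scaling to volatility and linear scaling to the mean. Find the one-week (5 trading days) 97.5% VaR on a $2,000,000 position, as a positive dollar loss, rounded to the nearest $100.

$216,300

At 97.5%, z = 1.960.
σ_{5d} = 2.468% × √5 = 5.519%.
VaR = 1.960 × 5.519% = 10.817%.
On $2,000,000: 0.10817 × $2,000,000 = $216,340.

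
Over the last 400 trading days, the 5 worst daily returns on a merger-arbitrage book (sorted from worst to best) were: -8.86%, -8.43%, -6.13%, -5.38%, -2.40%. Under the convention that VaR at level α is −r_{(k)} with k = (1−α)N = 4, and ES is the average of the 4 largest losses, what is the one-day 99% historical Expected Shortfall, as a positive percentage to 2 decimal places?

7.20%

The 4 worst returns sum to -28.80%.
ES = −(-28.80%) / 4 = 7.2% ≈ 7.20%.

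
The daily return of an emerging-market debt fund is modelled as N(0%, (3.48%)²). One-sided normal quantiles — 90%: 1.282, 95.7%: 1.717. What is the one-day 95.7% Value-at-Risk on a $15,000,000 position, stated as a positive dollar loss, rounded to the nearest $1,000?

$896,000

VaR = z·σ = 1.717 × 3.48% = 5.975%.
On $15,000,000: 0.05975 × $15,000,000 = $896,250.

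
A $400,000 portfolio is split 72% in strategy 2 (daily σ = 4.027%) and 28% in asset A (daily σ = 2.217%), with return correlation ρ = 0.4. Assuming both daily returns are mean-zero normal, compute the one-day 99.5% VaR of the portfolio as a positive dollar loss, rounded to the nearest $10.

$32,960

σ_p² = 0.72²·4.027² + 0.28²·2.217² + 2·0.4·0.72·0.28·4.027·2.217 = 10.2320 (%²).
σ_p = √10.2320 = 3.199%.
At 99.5%, z = 2.576.
VaR = 2.576 × 3.199% = 8.241%; on $400,000 that is $32,964.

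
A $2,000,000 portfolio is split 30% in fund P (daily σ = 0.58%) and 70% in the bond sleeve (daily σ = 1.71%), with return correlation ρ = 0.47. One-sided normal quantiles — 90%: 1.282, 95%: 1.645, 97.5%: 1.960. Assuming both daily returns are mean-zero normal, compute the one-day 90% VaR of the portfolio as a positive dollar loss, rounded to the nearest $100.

$33,000

σ_p² = 0.3²·0.58² + 0.7²·1.71² + 2·0.47·0.3·0.7·0.58·1.71 = 1.6589 (%²).
σ_p = √1.6589 = 1.288%.
VaR = 1.282 × 1.288% = 1.651%; on $2,000,000 that is $33,020.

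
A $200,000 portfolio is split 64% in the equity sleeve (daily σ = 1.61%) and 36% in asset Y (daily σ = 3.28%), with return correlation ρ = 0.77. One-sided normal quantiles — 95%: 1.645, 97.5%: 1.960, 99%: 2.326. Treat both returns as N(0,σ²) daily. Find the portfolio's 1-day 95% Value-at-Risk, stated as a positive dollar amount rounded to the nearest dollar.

$6,846

σ_p² = 0.64²·1.61² + 0.36²·3.28² + 2·0.77·0.64·0.36·1.61·3.28 = 4.3297 (%²).
σ_p = √4.3297 = 2.081%.
VaR = 1.645 × 2.081% = 3.423%; on $200,000 that is $6,846.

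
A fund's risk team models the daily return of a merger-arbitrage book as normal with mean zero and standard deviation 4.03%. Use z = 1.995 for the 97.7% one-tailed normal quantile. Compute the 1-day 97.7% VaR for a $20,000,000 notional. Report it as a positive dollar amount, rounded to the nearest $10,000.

$1,610,000

VaR = z·σ = 1.995 × 4.03% = 8.040%.
On $20,000,000: 0.08040 × $20,000,000 = $1,608,000.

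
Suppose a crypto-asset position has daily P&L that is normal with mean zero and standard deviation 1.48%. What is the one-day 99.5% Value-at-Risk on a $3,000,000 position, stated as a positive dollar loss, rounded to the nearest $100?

$114,400

At 99.5% one-sided, z = 2.576.
VaR = z·σ = 2.576 × 1.48% = 3.812%.
On $3,000,000: 0.03812 × $3,000,000 = $114,360.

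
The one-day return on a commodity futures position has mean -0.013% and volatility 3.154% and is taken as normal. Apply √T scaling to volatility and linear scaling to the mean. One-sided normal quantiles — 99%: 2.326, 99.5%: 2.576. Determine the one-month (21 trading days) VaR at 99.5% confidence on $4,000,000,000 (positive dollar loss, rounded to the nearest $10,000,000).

$1,500,000,000

σ_{21d} = 3.154% × √21 = 14.453%; μ_{21d} = 21 × -0.013% = -0.273%.
VaR = −(-0.273%) + 2.576 × 14.453% = 37.504%.
On $4,000,000,000: 0.37504 × $4,000,000,000 = $1,500,160,000.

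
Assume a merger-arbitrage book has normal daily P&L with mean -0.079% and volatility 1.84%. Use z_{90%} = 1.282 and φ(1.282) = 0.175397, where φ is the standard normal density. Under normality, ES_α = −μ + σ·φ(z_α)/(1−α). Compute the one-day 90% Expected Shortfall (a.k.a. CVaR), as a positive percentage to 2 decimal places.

Tail multiplier: φ(z)/(1−α) = 0.175397 / 0.1 = 1.754.
ES = −(-0.079%) + 1.84% × 1.754 = 3.306%.

3.31%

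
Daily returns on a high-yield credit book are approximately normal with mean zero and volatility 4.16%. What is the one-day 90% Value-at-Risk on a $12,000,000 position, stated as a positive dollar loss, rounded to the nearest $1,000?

$640,000

At 90% one-sided, z = 1.282.
VaR = z·σ = 1.282 × 4.16% = 5.333%.
On $12,000,000: 0.05333 × $12,000,000 = $639,960.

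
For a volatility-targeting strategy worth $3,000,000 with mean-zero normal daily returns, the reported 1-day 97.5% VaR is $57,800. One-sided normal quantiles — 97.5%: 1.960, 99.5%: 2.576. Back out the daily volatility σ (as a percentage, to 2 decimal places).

VaR as a fraction: $57,800 / $3,000,000 = 1.927%.
σ = VaR / z = 1.927% / 1.960 = 0.983%.

0.98%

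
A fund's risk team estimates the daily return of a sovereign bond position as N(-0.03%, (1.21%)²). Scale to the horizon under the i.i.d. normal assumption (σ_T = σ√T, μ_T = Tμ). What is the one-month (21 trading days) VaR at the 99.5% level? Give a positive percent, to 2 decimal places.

At 99.5%, z = 2.576.
σ_{21d} = 1.21% × √21 = 5.545%; μ_{21d} = 21 × -0.03% = -0.630%.
VaR = −(-0.630%) + 2.576 × 5.545% = 14.914%.

14.91%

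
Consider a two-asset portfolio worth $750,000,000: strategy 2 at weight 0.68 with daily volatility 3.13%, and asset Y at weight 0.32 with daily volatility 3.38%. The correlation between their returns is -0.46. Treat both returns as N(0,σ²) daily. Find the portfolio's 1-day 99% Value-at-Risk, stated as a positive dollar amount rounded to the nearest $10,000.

$33,020,000

σ_p² = 0.68²·3.13² + 0.32²·3.38² + 2·-0.46·0.68·0.32·3.13·3.38 = 3.5820 (%²).
σ_p = √3.5820 = 1.893%.
At 99%, z = 2.326.
VaR = 2.326 × 1.893% = 4.403%; on $750,000,000 that is $33,022,500.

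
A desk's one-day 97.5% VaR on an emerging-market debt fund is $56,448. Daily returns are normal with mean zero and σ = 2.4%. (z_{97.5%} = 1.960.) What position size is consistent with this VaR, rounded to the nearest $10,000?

VaR as a fraction of value: z·σ = 1.960 × 2.4% = 4.704%.
Position = $56,448 / 0.04704 = $1,200,000.

$1,200,000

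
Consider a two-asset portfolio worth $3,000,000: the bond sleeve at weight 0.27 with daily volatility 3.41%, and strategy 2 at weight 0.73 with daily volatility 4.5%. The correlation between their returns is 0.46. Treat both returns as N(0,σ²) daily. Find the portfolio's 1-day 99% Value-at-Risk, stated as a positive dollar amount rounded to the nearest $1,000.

$265,000

σ_p² = 0.27²·3.41² + 0.73²·4.5² + 2·0.46·0.27·0.73·3.41·4.5 = 14.4215 (%²).
σ_p = √14.4215 = 3.798%.
At 99%, z = 2.326.
VaR = 2.326 × 3.798% = 8.834%; on $3,000,000 that is $265,020.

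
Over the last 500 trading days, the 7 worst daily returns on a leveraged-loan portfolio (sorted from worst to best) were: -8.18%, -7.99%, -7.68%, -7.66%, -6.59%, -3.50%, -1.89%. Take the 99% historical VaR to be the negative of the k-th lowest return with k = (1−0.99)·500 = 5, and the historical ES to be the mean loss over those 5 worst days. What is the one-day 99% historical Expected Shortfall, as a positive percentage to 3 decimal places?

7.620%

The 5 worst returns sum to -38.10%.
ES = −(-38.10%) / 5 = 7.62% ≈ 7.620%.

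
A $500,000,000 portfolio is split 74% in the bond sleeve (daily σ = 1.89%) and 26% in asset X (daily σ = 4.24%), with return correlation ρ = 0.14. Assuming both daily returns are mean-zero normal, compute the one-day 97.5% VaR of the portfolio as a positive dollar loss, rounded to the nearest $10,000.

$18,600,000

σ_p² = 0.74²·1.89² + 0.26²·4.24² + 2·0.14·0.74·0.26·1.89·4.24 = 3.6031 (%²).
σ_p = √3.6031 = 1.898%.
At 97.5%, z = 1.960.
VaR = 1.960 × 1.898% = 3.720%; on $500,000,000 that is $18,600,000.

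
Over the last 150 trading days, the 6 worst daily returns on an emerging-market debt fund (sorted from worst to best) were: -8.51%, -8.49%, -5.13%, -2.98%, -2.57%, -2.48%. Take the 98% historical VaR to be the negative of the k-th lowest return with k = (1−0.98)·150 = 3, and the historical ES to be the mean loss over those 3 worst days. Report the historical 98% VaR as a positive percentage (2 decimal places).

5.13%

k = 3; the 3rd lowest return is -5.13%, so VaR = 5.13%.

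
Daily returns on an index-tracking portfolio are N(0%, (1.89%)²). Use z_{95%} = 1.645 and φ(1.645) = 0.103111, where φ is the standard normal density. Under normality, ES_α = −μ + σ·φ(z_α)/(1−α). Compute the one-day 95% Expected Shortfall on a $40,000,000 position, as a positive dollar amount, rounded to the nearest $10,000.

Tail multiplier: φ(z)/(1−α) = 0.103111 / 0.05 = 2.062.
ES = 1.89% × 2.062 = 3.897%.
On $40,000,000: 0.03897 × $40,000,000 = $1,558,800.

$1,560,000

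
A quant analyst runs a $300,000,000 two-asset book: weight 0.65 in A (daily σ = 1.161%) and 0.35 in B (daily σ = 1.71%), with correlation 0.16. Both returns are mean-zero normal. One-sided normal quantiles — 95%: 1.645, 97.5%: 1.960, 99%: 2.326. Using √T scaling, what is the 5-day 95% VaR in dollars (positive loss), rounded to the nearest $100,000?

σ_p = √(0.65²·1.161² + 0.35²·1.71² + 2·0.16·0.65·0.35·1.161·1.71) = 1.035%.
σ_{5d} = 1.035% × √5 = 2.314%.
VaR = 1.645 × 2.314% = 3.807%; on $300,000,000 that is $11,421,000.

$11,400,000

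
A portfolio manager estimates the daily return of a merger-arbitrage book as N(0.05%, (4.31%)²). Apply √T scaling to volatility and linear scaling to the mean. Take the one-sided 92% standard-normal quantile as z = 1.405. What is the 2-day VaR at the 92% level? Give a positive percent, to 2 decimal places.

8.46%

σ_{2d} = 4.31% × √2 = 6.095%; μ_{2d} = 2 × 0.05% = 0.100%.
VaR = −(0.100%) + 1.405 × 6.095% = 8.463%.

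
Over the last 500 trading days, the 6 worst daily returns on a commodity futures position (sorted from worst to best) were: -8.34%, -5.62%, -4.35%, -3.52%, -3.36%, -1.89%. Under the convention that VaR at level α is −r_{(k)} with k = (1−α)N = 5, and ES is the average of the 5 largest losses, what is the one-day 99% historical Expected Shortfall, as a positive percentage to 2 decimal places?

The 5 worst returns sum to -25.19%.
ES = −(-25.19%) / 5 = 5.038% ≈ 5.04%.

5.04%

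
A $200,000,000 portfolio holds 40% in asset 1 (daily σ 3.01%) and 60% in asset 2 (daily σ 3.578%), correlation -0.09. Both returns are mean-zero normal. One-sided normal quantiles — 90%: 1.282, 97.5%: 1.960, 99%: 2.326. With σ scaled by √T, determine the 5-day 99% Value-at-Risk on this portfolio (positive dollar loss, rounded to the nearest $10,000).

$24,600,000

σ_p = √(0.4²·3.01² + 0.6²·3.578² + 2·-0.09·0.4·0.6·3.01·3.578) = 2.365%.
σ_{5d} = 2.365% × √5 = 5.288%.
VaR = 2.326 × 5.288% = 12.300%; on $200,000,000 that is $24,600,000.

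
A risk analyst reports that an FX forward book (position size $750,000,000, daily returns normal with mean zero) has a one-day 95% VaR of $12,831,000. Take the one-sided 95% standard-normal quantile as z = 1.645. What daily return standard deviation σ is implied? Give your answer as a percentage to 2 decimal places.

VaR as a fraction: $12,831,000 / $750,000,000 = 1.711%.
σ = VaR / z = 1.711% / 1.645 = 1.040%.

1.04%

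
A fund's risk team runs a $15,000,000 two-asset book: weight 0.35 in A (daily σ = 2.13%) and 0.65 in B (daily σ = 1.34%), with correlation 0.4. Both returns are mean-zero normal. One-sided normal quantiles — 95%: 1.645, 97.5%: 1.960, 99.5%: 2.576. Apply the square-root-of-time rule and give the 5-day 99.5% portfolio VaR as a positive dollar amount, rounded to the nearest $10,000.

$1,170,000

σ_p = √(0.35²·2.13² + 0.65²·1.34² + 2·0.4·0.35·0.65·2.13·1.34) = 1.354%.
σ_{5d} = 1.354% × √5 = 3.028%.
VaR = 2.576 × 3.028% = 7.800%; on $15,000,000 that is $1,170,000.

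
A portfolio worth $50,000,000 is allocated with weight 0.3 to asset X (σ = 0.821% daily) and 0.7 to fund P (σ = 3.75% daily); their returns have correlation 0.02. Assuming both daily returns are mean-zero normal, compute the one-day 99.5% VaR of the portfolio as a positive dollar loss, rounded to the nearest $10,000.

σ_p² = 0.3²·0.821² + 0.7²·3.75² + 2·0.02·0.3·0.7·0.821·3.75 = 6.9772 (%²).
σ_p = √6.9772 = 2.641%.
At 99.5%, z = 2.576.
VaR = 2.576 × 2.641% = 6.803%; on $50,000,000 that is $3,401,500.

$3,400,000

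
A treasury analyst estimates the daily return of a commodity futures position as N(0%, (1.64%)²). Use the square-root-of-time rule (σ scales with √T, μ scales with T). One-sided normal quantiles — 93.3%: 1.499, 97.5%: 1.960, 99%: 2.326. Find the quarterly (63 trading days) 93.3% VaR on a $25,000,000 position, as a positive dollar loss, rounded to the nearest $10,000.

$4,880,000

σ_{63d} = 1.64% × √63 = 13.017%.
VaR = 1.499 × 13.017% = 19.512%.
On $25,000,000: 0.19512 × $25,000,000 = $4,878,000.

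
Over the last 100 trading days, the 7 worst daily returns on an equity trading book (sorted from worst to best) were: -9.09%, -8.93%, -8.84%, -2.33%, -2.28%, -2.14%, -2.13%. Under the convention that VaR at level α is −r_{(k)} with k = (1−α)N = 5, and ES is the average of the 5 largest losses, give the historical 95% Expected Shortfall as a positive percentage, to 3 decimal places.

6.294%

The 5 worst returns sum to -31.47%.
ES = −(-31.47%) / 5 = 6.294%.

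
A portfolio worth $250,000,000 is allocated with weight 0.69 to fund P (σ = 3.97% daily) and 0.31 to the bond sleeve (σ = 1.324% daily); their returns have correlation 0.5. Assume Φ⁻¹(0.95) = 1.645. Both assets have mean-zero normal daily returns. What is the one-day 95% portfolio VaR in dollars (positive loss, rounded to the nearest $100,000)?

$12,200,000

σ_p² = 0.69²·3.97² + 0.31²·1.324² + 2·0.5·0.69·0.31·3.97·1.324 = 8.7965 (%²).
σ_p = √8.7965 = 2.966%.
VaR = 1.645 × 2.966% = 4.879%; on $250,000,000 that is $12,197,500.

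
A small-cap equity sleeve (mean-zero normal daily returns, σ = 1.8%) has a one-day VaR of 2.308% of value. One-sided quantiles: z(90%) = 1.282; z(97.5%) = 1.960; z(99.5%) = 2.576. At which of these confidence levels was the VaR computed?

Implied z = VaR/σ = 2.308 / 1.8 = 1.282.
This matches z(90%) = 1.282.

90%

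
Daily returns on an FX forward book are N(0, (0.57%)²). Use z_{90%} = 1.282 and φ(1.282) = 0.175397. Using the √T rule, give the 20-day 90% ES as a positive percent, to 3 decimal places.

4.471%

σ_{20d} = 0.57% × √20 = 2.549%.
ES multiplier = φ(z)/(1−α) = 0.175397/0.1 = 1.754.
ES = 2.549% × 1.754 = 4.471%.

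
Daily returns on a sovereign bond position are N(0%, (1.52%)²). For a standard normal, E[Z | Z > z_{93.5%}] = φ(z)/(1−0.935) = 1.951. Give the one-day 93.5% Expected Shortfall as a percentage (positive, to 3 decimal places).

2.966%

ES = 1.52% × 1.951 = 2.966%.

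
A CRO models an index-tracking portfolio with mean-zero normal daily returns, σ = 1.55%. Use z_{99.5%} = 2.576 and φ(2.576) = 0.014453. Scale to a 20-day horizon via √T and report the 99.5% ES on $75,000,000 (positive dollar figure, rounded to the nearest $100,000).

$15,000,000

σ_{20d} = 1.55% × √20 = 6.932%.
ES multiplier = φ(z)/(1−α) = 0.014453/0.005 = 2.891.
ES = 6.932% × 2.891 = 20.040%; on $75,000,000: $15,030,000.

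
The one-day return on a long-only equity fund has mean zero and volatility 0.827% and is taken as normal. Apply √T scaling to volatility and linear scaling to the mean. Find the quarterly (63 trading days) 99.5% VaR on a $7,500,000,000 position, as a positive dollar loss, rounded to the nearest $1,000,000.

$1,268,000,000

At 99.5%, z = 2.576.
σ_{63d} = 0.827% × √63 = 6.564%.
VaR = 2.576 × 6.564% = 16.909%.
On $7,500,000,000: 0.16909 × $7,500,000,000 = $1,268,175,000.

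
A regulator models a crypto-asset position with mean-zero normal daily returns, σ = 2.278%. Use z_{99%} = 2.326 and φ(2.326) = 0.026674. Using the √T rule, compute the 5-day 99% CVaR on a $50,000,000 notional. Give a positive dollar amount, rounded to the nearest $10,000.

$6,790,000

σ_{5d} = 2.278% × √5 = 5.094%.
ES multiplier = φ(z)/(1−α) = 0.026674/0.01 = 2.667.
ES = 5.094% × 2.667 = 13.586%; on $50,000,000: $6,793,000.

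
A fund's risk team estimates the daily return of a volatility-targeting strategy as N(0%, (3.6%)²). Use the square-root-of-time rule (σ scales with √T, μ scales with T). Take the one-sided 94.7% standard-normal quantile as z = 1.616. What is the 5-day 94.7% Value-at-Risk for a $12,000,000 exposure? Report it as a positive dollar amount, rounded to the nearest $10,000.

σ_{5d} = 3.6% × √5 = 8.050%.
VaR = 1.616 × 8.050% = 13.009%.
On $12,000,000: 0.13009 × $12,000,000 = $1,561,080.

$1,560,000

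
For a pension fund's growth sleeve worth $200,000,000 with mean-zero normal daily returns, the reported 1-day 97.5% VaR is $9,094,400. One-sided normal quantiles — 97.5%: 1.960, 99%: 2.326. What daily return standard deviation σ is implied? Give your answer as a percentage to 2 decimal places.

VaR as a fraction: $9,094,400 / $200,000,000 = 4.547%.
σ = VaR / z = 4.547% / 1.960 = 2.320%.

2.32%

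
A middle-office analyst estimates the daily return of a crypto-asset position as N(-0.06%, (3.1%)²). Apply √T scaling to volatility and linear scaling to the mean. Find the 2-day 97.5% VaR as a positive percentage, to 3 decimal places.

At 97.5%, z = 1.960.
σ_{2d} = 3.1% × √2 = 4.384%; μ_{2d} = 2 × -0.06% = -0.120%.
VaR = −(-0.120%) + 1.960 × 4.384% = 8.713%.

8.713%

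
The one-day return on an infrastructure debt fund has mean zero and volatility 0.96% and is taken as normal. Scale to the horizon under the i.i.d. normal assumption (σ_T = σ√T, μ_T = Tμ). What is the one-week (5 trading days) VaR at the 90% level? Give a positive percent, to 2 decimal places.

2.75%

At 90%, z = 1.282.
σ_{5d} = 0.96% × √5 = 2.147%.
VaR = 1.282 × 2.147% = 2.752%.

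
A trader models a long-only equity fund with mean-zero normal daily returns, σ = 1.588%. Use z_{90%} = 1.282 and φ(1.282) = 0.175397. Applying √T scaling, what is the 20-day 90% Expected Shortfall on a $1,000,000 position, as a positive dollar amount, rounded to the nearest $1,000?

$125,000

σ_{20d} = 1.588% × √20 = 7.102%.
ES multiplier = φ(z)/(1−α) = 0.175397/0.1 = 1.754.
ES = 7.102% × 1.754 = 12.457%; on $1,000,000: $124,570.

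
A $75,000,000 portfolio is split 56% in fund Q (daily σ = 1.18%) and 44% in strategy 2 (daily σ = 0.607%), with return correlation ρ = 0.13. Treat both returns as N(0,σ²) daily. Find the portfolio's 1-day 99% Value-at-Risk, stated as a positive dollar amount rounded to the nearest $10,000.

$1,300,000

σ_p² = 0.56²·1.18² + 0.44²·0.607² + 2·0.13·0.56·0.44·1.18·0.607 = 0.5539 (%²).
σ_p = √0.5539 = 0.744%.
At 99%, z = 2.326.
VaR = 2.326 × 0.744% = 1.731%; on $75,000,000 that is $1,298,250.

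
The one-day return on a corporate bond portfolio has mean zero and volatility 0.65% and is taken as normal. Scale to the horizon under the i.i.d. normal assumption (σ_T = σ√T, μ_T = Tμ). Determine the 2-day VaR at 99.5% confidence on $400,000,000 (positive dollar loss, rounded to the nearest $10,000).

$9,470,000

At 99.5%, z = 2.576.
σ_{2d} = 0.65% × √2 = 0.919%.
VaR = 2.576 × 0.919% = 2.367%.
On $400,000,000: 0.02367 × $400,000,000 = $9,468,000.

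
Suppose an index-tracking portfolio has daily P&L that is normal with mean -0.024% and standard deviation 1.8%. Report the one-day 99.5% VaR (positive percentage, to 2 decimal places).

At 99.5% one-sided, z = 2.576.
VaR = −μ + z·σ = −(-0.024%) + 2.576 × 1.8% = 4.661%.

4.66%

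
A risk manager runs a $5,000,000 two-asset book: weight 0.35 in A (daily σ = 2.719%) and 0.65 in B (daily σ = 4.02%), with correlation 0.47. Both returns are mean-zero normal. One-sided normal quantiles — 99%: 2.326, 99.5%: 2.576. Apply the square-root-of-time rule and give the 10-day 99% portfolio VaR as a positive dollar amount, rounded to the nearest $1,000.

σ_p = √(0.35²·2.719² + 0.65²·4.02² + 2·0.47·0.35·0.65·2.719·4.02) = 3.173%.
σ_{10d} = 3.173% × √10 = 10.034%.
VaR = 2.326 × 10.034% = 23.339%; on $5,000,000 that is $1,166,950.

$1,167,000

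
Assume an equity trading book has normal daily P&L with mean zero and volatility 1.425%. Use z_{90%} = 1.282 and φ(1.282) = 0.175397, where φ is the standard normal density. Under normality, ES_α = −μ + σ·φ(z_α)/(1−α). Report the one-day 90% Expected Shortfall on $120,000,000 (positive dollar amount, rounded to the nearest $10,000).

$3,000,000

Tail multiplier: φ(z)/(1−α) = 0.175397 / 0.1 = 1.754.
ES = 1.425% × 1.754 = 2.499%.
On $120,000,000: 0.02499 × $120,000,000 = $2,998,800.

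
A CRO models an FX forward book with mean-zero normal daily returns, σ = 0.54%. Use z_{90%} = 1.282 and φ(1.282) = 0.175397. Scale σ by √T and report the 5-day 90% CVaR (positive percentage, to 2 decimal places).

2.12%

σ_{5d} = 0.54% × √5 = 1.207%.
ES multiplier = φ(z)/(1−α) = 0.175397/0.1 = 1.754.
ES = 1.207% × 1.754 = 2.117%.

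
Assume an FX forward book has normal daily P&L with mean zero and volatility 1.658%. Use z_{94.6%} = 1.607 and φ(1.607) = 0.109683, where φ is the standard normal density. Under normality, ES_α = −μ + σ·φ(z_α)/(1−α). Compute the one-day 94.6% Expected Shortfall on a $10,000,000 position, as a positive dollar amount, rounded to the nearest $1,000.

$337,000

Tail multiplier: φ(z)/(1−α) = 0.109683 / 0.054 = 2.031.
ES = 1.658% × 2.031 = 3.367%.
On $10,000,000: 0.03367 × $10,000,000 = $336,700.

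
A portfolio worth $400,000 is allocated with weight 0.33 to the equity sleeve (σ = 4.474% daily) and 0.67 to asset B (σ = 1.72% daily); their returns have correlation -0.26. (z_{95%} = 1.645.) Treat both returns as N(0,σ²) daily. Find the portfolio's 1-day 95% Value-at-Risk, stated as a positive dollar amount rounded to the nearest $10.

σ_p² = 0.33²·4.474² + 0.67²·1.72² + 2·-0.26·0.33·0.67·4.474·1.72 = 2.6231 (%²).
σ_p = √2.6231 = 1.620%.
VaR = 1.645 × 1.620% = 2.665%; on $400,000 that is $10,660.

$10,660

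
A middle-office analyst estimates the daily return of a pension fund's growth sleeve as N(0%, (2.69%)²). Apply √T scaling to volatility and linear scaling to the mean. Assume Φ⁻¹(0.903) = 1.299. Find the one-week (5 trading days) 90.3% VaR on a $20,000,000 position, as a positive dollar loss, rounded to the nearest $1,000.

$1,563,000

σ_{5d} = 2.69% × √5 = 6.015%.
VaR = 1.299 × 6.015% = 7.813%.
On $20,000,000: 0.07813 × $20,000,000 = $1,562,600.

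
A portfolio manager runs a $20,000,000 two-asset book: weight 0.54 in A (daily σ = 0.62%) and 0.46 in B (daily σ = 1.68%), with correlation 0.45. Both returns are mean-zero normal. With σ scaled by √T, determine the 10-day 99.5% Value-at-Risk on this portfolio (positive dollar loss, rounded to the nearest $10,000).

σ_p = √(0.54²·0.62² + 0.46²·1.68² + 2·0.45·0.54·0.46·0.62·1.68) = 0.971%.
σ_{10d} = 0.971% × √10 = 3.071%.
z(99.5%) = 2.576.
VaR = 2.576 × 3.071% = 7.911%; on $20,000,000 that is $1,582,200.

$1,580,000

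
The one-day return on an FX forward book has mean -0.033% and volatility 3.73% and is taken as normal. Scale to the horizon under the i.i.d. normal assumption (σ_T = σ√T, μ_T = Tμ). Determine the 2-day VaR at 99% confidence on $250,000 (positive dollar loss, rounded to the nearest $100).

At 99%, z = 2.326.
σ_{2d} = 3.73% × √2 = 5.275%; μ_{2d} = 2 × -0.033% = -0.066%.
VaR = −(-0.066%) + 2.326 × 5.275% = 12.336%.
On $250,000: 0.12336 × $250,000 = $30,840.

$30,800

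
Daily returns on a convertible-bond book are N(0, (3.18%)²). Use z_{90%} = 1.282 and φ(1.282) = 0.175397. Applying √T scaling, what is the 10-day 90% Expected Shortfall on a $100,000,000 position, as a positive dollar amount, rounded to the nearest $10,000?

$17,640,000

σ_{10d} = 3.18% × √10 = 10.056%.
ES multiplier = φ(z)/(1−α) = 0.175397/0.1 = 1.754.
ES = 10.056% × 1.754 = 17.638%; on $100,000,000: $17,638,000.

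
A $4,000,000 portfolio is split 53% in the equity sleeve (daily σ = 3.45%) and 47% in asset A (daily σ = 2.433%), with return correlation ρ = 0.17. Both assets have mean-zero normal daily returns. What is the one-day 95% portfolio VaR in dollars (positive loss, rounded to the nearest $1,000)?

$152,000

σ_p² = 0.53²·3.45² + 0.47²·2.433² + 2·0.17·0.53·0.47·3.45·2.433 = 5.3619 (%²).
σ_p = √5.3619 = 2.316%.
At 95%, z = 1.645.
VaR = 1.645 × 2.316% = 3.810%; on $4,000,000 that is $152,400.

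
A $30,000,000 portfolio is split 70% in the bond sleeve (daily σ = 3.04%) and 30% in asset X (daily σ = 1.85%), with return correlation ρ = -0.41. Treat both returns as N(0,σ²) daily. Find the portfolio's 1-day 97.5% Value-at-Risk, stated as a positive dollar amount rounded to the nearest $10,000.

σ_p² = 0.7²·3.04² + 0.3²·1.85² + 2·-0.41·0.7·0.3·3.04·1.85 = 3.8680 (%²).
σ_p = √3.8680 = 1.967%.
At 97.5%, z = 1.960.
VaR = 1.960 × 1.967% = 3.855%; on $30,000,000 that is $1,156,500.

$1,160,000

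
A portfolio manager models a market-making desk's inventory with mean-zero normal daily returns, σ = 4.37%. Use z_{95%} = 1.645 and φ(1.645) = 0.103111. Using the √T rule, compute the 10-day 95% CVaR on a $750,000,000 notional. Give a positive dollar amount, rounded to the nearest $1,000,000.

σ_{10d} = 4.37% × √10 = 13.819%.
ES multiplier = φ(z)/(1−α) = 0.103111/0.05 = 2.062.
ES = 13.819% × 2.062 = 28.495%; on $750,000,000: $213,712,500.

$214,000,000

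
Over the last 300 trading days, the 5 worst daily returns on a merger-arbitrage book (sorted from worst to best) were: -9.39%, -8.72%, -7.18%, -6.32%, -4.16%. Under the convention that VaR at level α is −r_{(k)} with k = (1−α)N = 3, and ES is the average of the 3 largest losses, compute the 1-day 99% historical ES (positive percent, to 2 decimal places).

8.43%

The 3 worst returns sum to -25.29%.
ES = −(-25.29%) / 3 = 8.43%.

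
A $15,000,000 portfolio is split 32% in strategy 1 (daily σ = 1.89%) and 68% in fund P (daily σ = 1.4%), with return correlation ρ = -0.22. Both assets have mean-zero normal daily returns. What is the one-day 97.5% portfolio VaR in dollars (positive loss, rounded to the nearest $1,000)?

σ_p² = 0.32²·1.89² + 0.68²·1.4² + 2·-0.22·0.32·0.68·1.89·1.4 = 1.0187 (%²).
σ_p = √1.0187 = 1.009%.
At 97.5%, z = 1.960.
VaR = 1.960 × 1.009% = 1.978%; on $15,000,000 that is $296,700.

$297,000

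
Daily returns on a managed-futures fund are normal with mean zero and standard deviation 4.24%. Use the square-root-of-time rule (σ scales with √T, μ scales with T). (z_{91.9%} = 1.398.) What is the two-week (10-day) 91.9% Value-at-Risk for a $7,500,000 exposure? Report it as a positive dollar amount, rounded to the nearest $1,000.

σ_{10d} = 4.24% × √10 = 13.408%.
VaR = 1.398 × 13.408% = 18.744%.
On $7,500,000: 0.18744 × $7,500,000 = $1,405,800.

$1,406,000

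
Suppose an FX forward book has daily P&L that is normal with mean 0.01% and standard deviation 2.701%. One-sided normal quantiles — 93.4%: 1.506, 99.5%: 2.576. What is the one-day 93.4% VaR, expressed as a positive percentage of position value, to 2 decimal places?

4.06%

VaR = −μ + z·σ = −(0.01%) + 1.506 × 2.701% = 4.058%.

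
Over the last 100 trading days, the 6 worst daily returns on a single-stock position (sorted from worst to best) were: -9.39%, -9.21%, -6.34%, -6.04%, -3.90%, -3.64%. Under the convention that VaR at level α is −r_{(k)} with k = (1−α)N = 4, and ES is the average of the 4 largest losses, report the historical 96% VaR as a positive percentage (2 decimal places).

6.04%

k = 4; the 4th lowest return is -6.04%, so VaR = 6.04%.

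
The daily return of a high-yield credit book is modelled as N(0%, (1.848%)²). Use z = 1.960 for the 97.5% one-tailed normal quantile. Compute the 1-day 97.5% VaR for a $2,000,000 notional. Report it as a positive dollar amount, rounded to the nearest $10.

VaR = z·σ = 1.960 × 1.848% = 3.622%.
On $2,000,000: 0.03622 × $2,000,000 = $72,440.

$72,440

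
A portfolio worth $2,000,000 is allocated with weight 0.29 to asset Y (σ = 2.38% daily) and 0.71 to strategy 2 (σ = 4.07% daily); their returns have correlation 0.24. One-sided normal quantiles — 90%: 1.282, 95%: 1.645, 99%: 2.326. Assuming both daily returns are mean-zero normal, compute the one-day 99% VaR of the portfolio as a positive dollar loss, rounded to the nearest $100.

σ_p² = 0.29²·2.38² + 0.71²·4.07² + 2·0.24·0.29·0.71·2.38·4.07 = 9.7841 (%²).
σ_p = √9.7841 = 3.128%.
VaR = 2.326 × 3.128% = 7.276%; on $2,000,000 that is $145,520.

$145,500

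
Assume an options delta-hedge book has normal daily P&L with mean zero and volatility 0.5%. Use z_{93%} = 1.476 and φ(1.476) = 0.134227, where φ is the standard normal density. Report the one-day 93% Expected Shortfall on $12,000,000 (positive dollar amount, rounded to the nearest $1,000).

Tail multiplier: φ(z)/(1−α) = 0.134227 / 0.07 = 1.918.
ES = 0.5% × 1.918 = 0.959%.
On $12,000,000: 0.00959 × $12,000,000 = $115,080.

$115,000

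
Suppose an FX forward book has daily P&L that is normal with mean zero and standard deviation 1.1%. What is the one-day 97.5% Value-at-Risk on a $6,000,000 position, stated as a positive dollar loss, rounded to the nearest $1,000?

At 97.5% one-sided, z = 1.960.
VaR = z·σ = 1.960 × 1.1% = 2.156%.
On $6,000,000: 0.02156 × $6,000,000 = $129,360.

$129,000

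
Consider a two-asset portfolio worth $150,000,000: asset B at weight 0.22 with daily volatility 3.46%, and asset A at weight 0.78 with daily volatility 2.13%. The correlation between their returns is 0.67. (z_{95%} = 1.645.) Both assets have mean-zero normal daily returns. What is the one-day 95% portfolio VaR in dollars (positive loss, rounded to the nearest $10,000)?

σ_p² = 0.22²·3.46² + 0.78²·2.13² + 2·0.67·0.22·0.78·3.46·2.13 = 5.0343 (%²).
σ_p = √5.0343 = 2.244%.
VaR = 1.645 × 2.244% = 3.691%; on $150,000,000 that is $5,536,500.

$5,540,000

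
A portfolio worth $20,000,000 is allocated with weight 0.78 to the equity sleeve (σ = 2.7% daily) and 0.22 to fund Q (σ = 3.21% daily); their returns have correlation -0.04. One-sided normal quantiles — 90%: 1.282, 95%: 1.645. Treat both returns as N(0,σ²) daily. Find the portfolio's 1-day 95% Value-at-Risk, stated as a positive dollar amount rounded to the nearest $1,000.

$722,000

σ_p² = 0.78²·2.7² + 0.22²·3.21² + 2·-0.04·0.78·0.22·2.7·3.21 = 4.8150 (%²).
σ_p = √4.8150 = 2.194%.
VaR = 1.645 × 2.194% = 3.609%; on $20,000,000 that is $721,800.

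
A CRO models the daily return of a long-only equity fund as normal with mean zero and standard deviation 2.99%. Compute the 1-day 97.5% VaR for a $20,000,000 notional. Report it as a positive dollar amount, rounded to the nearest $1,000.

At 97.5% one-sided, z = 1.960.
VaR = z·σ = 1.960 × 2.99% = 5.860%.
On $20,000,000: 0.05860 × $20,000,000 = $1,172,000.

$1,172,000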